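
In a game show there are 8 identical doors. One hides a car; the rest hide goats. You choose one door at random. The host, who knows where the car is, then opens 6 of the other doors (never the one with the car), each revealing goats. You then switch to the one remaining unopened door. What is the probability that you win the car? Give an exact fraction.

Your original door holds the car with probability 1/8, so the other 7 collectively hold it with probability 7/8.
The host can always find 6 empty doors to open, so the reveals don't change that 7/8; it is now spread over the 1 remaining unopened door.
P(win by switching) = (7/8) · (1/1) = 7/8.

7/8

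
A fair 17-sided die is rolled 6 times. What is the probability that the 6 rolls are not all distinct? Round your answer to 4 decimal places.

P(all 6 different) = 17/17 · 16/17 · ··· · 12/17 ≈ 0.3692.
P(at least two equal) = 1 − 0.3692 = 0.6308.

0.6308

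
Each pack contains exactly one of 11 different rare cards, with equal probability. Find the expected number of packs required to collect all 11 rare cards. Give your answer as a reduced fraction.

83711/2520

After i distinct types are collected, each trial gives a new one with probability (11−i)/11, so the expected wait for the next new type is 11/(11−i).
E = 11/11 + 11/10 + 11/9 + 11/8 + 11/7 + 11/6 + 11/5 + 11/4 + 11/3 + 11/2 + 11/1 = 83711/2520.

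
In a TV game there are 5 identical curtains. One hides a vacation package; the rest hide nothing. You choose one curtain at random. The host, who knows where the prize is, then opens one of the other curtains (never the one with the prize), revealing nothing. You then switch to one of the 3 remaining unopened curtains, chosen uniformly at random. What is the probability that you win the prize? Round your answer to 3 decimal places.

Your original curtain holds the prize with probability 1/5, so the other 4 collectively hold it with probability 4/5.
The host can always find an empty curtain to open, so this doesn't change that 4/5; it is now spread over the 3 remaining unopened curtains.
P(win by switching) = (4/5) · (1/3) = 4/15 ≈ 0.267.

0.267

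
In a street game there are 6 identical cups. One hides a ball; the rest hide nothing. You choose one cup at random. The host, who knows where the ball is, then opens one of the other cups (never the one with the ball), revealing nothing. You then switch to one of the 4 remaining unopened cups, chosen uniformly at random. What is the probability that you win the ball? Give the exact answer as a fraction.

5/24

Your original cup holds the ball with probability 1/6, so the other 5 collectively hold it with probability 5/6.
The host can always find an empty cup to open, so this doesn't change that 5/6; it is now spread over the 4 remaining unopened cups.
P(win by switching) = (5/6) · (1/4) = 5/24.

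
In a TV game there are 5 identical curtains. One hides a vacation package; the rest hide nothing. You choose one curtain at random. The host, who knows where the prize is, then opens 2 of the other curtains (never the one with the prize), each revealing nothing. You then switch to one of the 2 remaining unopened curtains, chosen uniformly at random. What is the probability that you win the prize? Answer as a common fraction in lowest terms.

2/5

Your original curtain holds the prize with probability 1/5, so the other 4 collectively hold it with probability 4/5.
The host can always find 2 empty curtains to open, so the reveals don't change that 4/5; it is now spread over the 2 remaining unopened curtains.
P(win by switching) = (4/5) · (1/2) = 2/5.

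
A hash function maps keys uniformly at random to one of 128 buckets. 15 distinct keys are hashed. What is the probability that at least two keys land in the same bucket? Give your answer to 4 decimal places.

0.5739

It's easier to compute the probability that all 15 are distinct.
P(all distinct) = 128/128 · 127/128 · ··· · 114/128 ≈ 0.4261.
So the probability of at least one match is 1 − 0.4261 = 0.5739.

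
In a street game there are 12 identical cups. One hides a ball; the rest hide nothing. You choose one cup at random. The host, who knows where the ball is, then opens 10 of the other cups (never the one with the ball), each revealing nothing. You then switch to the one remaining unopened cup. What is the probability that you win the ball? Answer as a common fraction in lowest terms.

11/12

Your original cup holds the ball with probability 1/12, so the other 11 collectively hold it with probability 11/12.
The host can always find 10 empty cups to open, so the reveals don't change that 11/12; it is now spread over the 1 remaining unopened cup.
P(win by switching) = (11/12) · (1/1) = 11/12.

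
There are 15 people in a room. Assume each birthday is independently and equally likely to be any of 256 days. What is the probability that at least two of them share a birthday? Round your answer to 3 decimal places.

0.342

It's easier to compute the probability that all 15 are distinct.
P(all distinct) = 256/256 · 255/256 · ··· · 242/256 ≈ 0.658.
So the probability of at least one match is 1 − 0.658 = 0.342.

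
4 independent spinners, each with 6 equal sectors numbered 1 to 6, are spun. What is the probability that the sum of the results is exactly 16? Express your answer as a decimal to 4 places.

0.0965

There are 6^4 = 1296 equally likely outcomes.
The number of ordered 4-tuples from {1,…,6} summing to 16 is 125.
P(sum = 16) = 125/1296 ≈ 0.0965.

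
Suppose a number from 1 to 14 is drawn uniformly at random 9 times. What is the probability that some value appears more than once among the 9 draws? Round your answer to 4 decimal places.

0.9648

P(all 9 different) = 14/14 · 13/14 · ··· · 6/14 ≈ 0.0352.
P(at least two equal) = 1 − 0.0352 = 0.9648.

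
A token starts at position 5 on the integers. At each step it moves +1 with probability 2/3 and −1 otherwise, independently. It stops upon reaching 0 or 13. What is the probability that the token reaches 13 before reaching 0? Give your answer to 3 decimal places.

0.969

Let r = q/p = (1/3)/(2/3) = 1/2. The recurrence P(i) = p·P(i+1) + q·P(i−1) with P(0)=0, P(13)=1 gives P(i) = (1 − r^i)/(1 − r^13).
P(5) = (1 − (1/2)^5) / (1 − (1/2)^13) = 7936/8191 ≈ 0.969.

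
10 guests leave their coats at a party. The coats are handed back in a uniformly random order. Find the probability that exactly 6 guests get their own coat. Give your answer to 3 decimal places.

Choose which 6 of the 10 are fixed: C(10,6) = 210 ways.
The remaining 4 must have no fixed point: D(4) = 9.
P = 210·9/3628800 = 1/1920 ≈ 0.001.

0.001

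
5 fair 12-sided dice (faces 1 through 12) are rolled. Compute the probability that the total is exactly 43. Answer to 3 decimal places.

0.022

There are 12^5 = 248832 equally likely outcomes.
The number of ordered 5-tuples from {1,…,12} summing to 43 is 5355.
P(sum = 43) = 5355/248832 = 595/27648 ≈ 0.022.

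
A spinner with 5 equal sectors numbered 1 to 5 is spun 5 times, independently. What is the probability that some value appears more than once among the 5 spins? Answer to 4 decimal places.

P(all 5 different) = 5/5 · 4/5 · ··· · 1/5 ≈ 0.0384.
P(at least two equal) = 1 − 0.0384 = 0.9616.

0.9616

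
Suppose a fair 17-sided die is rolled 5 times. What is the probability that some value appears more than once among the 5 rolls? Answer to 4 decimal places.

0.4770

P(all 5 different) = 17/17 · 16/17 · ··· · 13/17 ≈ 0.5230.
P(at least two equal) = 1 − 0.5230 = 0.4770.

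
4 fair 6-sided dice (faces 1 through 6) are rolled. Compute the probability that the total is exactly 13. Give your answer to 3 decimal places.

There are 6^4 = 1296 equally likely outcomes.
The number of ordered 4-tuples from {1,…,6} summing to 13 is 140.
P(sum = 13) = 140/1296 = 35/324 ≈ 0.108.

0.108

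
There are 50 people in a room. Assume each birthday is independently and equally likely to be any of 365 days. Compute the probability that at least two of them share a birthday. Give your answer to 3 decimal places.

It's easier to compute the probability that all 50 are distinct.
P(all distinct) = 365/365 · 364/365 · ··· · 316/365 ≈ 0.030.
So the probability of at least one match is 1 − 0.030 = 0.970.

0.970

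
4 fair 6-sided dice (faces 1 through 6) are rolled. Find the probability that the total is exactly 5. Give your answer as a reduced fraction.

There are 6^4 = 1296 equally likely outcomes.
The number of ordered 4-tuples from {1,…,6} summing to 5 is 4.
P(sum = 5) = 4/1296 = 1/324.

1/324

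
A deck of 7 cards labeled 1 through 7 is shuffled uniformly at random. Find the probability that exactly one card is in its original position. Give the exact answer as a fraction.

53/144

Choose which one is fixed: C(7,1) = 7 ways.
The remaining 6 must have no fixed point: D(6) = 265.
P = 7·265/5040 = 53/144.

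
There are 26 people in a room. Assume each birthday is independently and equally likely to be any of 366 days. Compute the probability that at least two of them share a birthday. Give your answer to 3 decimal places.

It's easier to compute the probability that all 26 are distinct.
P(all distinct) = 366/366 · 365/366 · ··· · 341/366 ≈ 0.403.
So the probability of at least one match is 1 − 0.403 = 0.597.

0.597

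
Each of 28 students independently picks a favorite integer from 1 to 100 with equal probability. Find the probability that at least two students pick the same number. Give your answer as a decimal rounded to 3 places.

0.985

It's easier to compute the probability that all 28 are distinct.
P(all distinct) = 100/100 · 99/100 · ··· · 73/100 ≈ 0.015.
So the probability of at least one match is 1 − 0.015 = 0.985.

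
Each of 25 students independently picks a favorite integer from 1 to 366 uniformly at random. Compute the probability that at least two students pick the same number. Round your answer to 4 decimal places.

0.5677

It's easier to compute the probability that all 25 are distinct.
P(all distinct) = 366/366 · 365/366 · ··· · 342/366 ≈ 0.4323.
So the probability of at least one match is 1 − 0.4323 = 0.5677.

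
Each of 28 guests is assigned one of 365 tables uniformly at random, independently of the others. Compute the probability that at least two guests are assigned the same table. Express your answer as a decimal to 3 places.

0.654

It's easier to compute the probability that all 28 are distinct.
P(all distinct) = 365/365 · 364/365 · ··· · 338/365 ≈ 0.346.
So the probability of at least one match is 1 − 0.346 = 0.654.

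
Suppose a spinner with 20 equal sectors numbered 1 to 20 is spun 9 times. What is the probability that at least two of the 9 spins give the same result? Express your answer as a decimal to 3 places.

P(all 9 different) = 20/20 · 19/20 · ··· · 12/20 ≈ 0.119.
P(at least two equal) = 1 − 0.119 = 0.881.

0.881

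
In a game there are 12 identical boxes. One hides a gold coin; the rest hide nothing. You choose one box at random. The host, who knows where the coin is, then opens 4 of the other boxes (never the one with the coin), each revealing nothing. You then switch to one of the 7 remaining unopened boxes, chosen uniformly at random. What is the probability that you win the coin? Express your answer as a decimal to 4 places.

Your original box holds the coin with probability 1/12, so the other 11 collectively hold it with probability 11/12.
The host can always find 4 empty boxes to open, so the reveals don't change that 11/12; it is now spread over the 7 remaining unopened boxes.
P(win by switching) = (11/12) · (1/7) = 11/84 ≈ 0.1310.

0.1310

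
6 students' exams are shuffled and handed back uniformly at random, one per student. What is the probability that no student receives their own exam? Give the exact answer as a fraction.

53/144

This is the derangement probability: permutations of 6 with no fixed point.
D(6) = 6! · (1 − 1/1! + 1/2! − ··· + (−1)^6/6!) = 265.
P = 265/720 = 53/144.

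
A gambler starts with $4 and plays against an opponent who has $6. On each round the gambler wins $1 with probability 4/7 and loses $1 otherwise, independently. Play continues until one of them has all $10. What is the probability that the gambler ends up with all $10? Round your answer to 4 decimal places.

0.7244

Let r = q/p = (3/7)/(4/7) = 3/4. The recurrence P(i) = p·P(i+1) + q·P(i−1) with P(0)=0, P(10)=1 gives P(i) = (1 − r^i)/(1 − r^10).
P(4) = (1 − (3/4)^4) / (1 − (3/4)^10) = 102400/141361 ≈ 0.7244.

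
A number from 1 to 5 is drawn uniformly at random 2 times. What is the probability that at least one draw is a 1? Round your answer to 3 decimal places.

P(no draw is a 1) = (4/5)^2 ≈ 0.640.
P(at least one) = 1 − 0.640 = 0.360.

0.360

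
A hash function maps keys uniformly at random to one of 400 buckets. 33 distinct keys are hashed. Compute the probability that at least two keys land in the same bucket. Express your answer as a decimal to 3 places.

It's easier to compute the probability that all 33 are distinct.
P(all distinct) = 400/400 · 399/400 · ··· · 368/400 ≈ 0.257.
So the probability of at least one match is 1 − 0.257 = 0.743.

0.743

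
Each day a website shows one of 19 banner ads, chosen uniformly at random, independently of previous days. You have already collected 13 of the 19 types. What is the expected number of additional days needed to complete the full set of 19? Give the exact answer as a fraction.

Starting from 13 distinct types, each trial gives a new one with probability (19−i)/19 when i types are held, so the wait for the next new type is 19/(19−i).
E = 19/6 + 19/5 + 19/4 + 19/3 + 19/2 + 19/1 = 931/20.

931/20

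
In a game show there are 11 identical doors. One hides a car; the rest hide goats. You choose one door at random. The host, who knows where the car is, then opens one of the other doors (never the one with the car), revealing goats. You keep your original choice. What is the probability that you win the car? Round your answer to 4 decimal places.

0.0909

The host can always open an empty door regardless of your choice, so this gives no information about your original door.
P(win by staying) = 1/11 ≈ 0.0909.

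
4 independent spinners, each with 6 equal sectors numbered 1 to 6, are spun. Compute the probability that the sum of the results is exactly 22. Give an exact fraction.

5/648

There are 6^4 = 1296 equally likely outcomes.
The number of ordered 4-tuples from {1,…,6} summing to 22 is 10.
P(sum = 22) = 10/1296 = 5/648.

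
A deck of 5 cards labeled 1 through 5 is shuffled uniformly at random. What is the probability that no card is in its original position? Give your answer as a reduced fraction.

11/30

This is the derangement probability: permutations of 5 with no fixed point.
D(5) = 5! · (1 − 1/1! + 1/2! − ··· + (−1)^5/5!) = 44.
P = 44/120 = 11/30.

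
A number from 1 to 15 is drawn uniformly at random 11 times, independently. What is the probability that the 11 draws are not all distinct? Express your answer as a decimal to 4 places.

P(all 11 different) = 15/15 · 14/15 · ··· · 5/15 ≈ 0.0063.
P(at least two equal) = 1 − 0.0063 = 0.9937.

0.9937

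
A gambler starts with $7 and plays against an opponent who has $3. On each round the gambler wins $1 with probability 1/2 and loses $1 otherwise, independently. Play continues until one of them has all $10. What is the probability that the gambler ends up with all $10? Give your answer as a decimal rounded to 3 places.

With a fair step, P(i) = ½P(i−1) + ½P(i+1) with P(0)=0, P(10)=1 has the linear solution P(i) = i/10.
P(7) = 7/10 ≈ 0.700.

0.700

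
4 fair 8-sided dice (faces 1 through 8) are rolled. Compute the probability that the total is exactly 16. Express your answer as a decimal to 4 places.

0.0769

There are 8^4 = 4096 equally likely outcomes.
The number of ordered 4-tuples from {1,…,8} summing to 16 is 315.
P(sum = 16) = 315/4096 ≈ 0.0769.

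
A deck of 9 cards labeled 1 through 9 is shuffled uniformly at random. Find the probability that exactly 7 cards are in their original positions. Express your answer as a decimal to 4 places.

0.0001

Choose which 7 of the 9 are fixed: C(9,7) = 36 ways.
The remaining 2 must have no fixed point: D(2) = 1.
P = 36·1/362880 = 1/10080 ≈ 0.0001.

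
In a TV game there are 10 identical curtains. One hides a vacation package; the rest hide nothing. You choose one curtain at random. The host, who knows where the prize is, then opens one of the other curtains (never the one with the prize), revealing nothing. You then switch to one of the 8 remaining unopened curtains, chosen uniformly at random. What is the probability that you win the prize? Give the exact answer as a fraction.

Your original curtain holds the prize with probability 1/10, so the other 9 collectively hold it with probability 9/10.
The host can always find an empty curtain to open, so this doesn't change that 9/10; it is now spread over the 8 remaining unopened curtains.
P(win by switching) = (9/10) · (1/8) = 9/80.

9/80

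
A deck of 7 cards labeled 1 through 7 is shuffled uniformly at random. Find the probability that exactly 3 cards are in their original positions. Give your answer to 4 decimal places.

Choose which 3 of the 7 are fixed: C(7,3) = 35 ways.
The remaining 4 must have no fixed point: D(4) = 9.
P = 35·9/5040 = 1/16 ≈ 0.0625.

0.0625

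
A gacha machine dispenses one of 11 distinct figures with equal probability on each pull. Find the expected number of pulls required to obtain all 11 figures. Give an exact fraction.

After i distinct types are collected, each trial gives a new one with probability (11−i)/11, so the expected wait for the next new type is 11/(11−i).
E = 11/11 + 11/10 + 11/9 + 11/8 + 11/7 + 11/6 + 11/5 + 11/4 + 11/3 + 11/2 + 11/1 = 83711/2520.

83711/2520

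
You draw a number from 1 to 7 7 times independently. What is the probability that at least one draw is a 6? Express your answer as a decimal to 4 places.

0.6601

P(no draw is a 6) = (6/7)^7 ≈ 0.3399.
P(at least one) = 1 − 0.3399 = 0.6601.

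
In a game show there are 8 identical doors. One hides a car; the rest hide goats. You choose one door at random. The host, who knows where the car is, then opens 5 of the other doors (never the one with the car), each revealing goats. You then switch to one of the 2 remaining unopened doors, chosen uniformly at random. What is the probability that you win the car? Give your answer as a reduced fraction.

7/16

Your original door holds the car with probability 1/8, so the other 7 collectively hold it with probability 7/8.
The host can always find 5 empty doors to open, so the reveals don't change that 7/8; it is now spread over the 2 remaining unopened doors.
P(win by switching) = (7/8) · (1/2) = 7/16.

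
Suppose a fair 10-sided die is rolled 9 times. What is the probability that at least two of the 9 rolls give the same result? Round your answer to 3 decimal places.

0.996

P(all 9 different) = 10/10 · 9/10 · ··· · 2/10 ≈ 0.004.
P(at least two equal) = 1 − 0.004 = 0.996.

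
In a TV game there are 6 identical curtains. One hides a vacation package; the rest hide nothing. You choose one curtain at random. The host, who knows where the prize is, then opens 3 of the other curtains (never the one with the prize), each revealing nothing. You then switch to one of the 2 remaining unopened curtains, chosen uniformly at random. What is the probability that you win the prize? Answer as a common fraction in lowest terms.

5/12

Your original curtain holds the prize with probability 1/6, so the other 5 collectively hold it with probability 5/6.
The host can always find 3 empty curtains to open, so the reveals don't change that 5/6; it is now spread over the 2 remaining unopened curtains.
P(win by switching) = (5/6) · (1/2) = 5/12.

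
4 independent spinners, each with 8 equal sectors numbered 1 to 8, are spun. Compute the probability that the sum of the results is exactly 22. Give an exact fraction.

123/2048

There are 8^4 = 4096 equally likely outcomes.
The number of ordered 4-tuples from {1,…,8} summing to 22 is 246.
P(sum = 22) = 246/4096 = 123/2048.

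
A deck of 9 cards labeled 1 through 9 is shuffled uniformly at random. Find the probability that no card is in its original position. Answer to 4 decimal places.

This is the derangement probability: permutations of 9 with no fixed point.
D(9) = 9! · (1 − 1/1! + 1/2! − ··· + (−1)^9/9!) = 133496.
P = 133496/362880 = 16687/45360 ≈ 0.3679.

0.3679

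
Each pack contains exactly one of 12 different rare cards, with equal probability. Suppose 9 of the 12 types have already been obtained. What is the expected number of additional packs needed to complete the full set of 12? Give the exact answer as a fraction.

Starting from 9 distinct types, each trial gives a new one with probability (12−i)/12 when i types are held, so the wait for the next new type is 12/(12−i).
E = 12/3 + 12/2 + 12/1 = 22.

22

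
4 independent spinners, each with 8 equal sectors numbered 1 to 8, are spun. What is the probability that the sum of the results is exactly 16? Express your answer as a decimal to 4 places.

There are 8^4 = 4096 equally likely outcomes.
The number of ordered 4-tuples from {1,…,8} summing to 16 is 315.
P(sum = 16) = 315/4096 ≈ 0.0769.

0.0769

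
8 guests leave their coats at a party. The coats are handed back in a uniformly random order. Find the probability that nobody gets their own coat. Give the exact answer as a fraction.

This is the derangement probability: permutations of 8 with no fixed point.
D(8) = 8! · (1 − 1/1! + 1/2! − ··· + (−1)^8/8!) = 14833.
P = 14833/40320 = 2119/5760.

2119/5760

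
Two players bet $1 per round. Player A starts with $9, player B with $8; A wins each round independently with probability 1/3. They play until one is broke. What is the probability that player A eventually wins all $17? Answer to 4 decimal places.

Let r = q/p = (2/3)/(1/3) = 2. The recurrence P(i) = p·P(i+1) + q·P(i−1) with P(0)=0, P(17)=1 gives P(i) = (1 − r^i)/(1 − r^17).
P(9) = (1 − (2)^9) / (1 − (2)^17) = 511/131071 ≈ 0.0039.

0.0039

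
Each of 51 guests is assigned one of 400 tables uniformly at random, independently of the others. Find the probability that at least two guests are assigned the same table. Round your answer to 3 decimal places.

0.964

It's easier to compute the probability that all 51 are distinct.
P(all distinct) = 400/400 · 399/400 · ··· · 350/400 ≈ 0.036.
So the probability of at least one match is 1 − 0.036 = 0.964.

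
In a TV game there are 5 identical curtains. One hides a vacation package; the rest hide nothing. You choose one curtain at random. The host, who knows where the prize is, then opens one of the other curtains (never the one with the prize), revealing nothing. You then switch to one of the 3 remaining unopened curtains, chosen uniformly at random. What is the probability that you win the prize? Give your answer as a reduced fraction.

4/15

Your original curtain holds the prize with probability 1/5, so the other 4 collectively hold it with probability 4/5.
The host can always find an empty curtain to open, so this doesn't change that 4/5; it is now spread over the 3 remaining unopened curtains.
P(win by switching) = (4/5) · (1/3) = 4/15.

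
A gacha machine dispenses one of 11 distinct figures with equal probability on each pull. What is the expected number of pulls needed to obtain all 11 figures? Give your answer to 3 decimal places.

33.219

After i distinct types are collected, each trial gives a new one with probability (11−i)/11, so the expected wait for the next new type is 11/(11−i).
E = 11/11 + 11/10 + 11/9 + 11/8 + 11/7 + 11/6 + 11/5 + 11/4 + 11/3 + 11/2 + 11/1 = 83711/2520 ≈ 33.219.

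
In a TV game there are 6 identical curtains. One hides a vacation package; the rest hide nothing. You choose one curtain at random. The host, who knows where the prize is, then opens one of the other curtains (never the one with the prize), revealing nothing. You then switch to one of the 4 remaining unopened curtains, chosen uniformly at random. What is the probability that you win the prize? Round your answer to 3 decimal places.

Your original curtain holds the prize with probability 1/6, so the other 5 collectively hold it with probability 5/6.
The host can always find an empty curtain to open, so this doesn't change that 5/6; it is now spread over the 4 remaining unopened curtains.
P(win by switching) = (5/6) · (1/4) = 5/24 ≈ 0.208.

0.208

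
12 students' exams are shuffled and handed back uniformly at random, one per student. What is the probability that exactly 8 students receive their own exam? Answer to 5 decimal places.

Choose which 8 of the 12 are fixed: C(12,8) = 495 ways.
The remaining 4 must have no fixed point: D(4) = 9.
P = 495·9/479001600 = 1/107520 ≈ 0.00001.

0.00001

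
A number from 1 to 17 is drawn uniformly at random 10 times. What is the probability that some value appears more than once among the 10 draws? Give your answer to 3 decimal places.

0.965

P(all 10 different) = 17/17 · 16/17 · ··· · 8/17 ≈ 0.035.
P(at least two equal) = 1 − 0.035 = 0.965.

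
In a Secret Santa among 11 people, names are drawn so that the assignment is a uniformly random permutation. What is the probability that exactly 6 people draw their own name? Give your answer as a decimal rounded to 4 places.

Choose which 6 of the 11 are fixed: C(11,6) = 462 ways.
The remaining 5 must have no fixed point: D(5) = 44.
P = 462·44/39916800 = 11/21600 ≈ 0.0005.

0.0005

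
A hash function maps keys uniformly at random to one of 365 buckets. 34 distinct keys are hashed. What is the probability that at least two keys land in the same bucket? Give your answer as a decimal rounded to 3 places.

0.795

It's easier to compute the probability that all 34 are distinct.
P(all distinct) = 365/365 · 364/365 · ··· · 332/365 ≈ 0.205.
So the probability of at least one match is 1 − 0.205 = 0.795.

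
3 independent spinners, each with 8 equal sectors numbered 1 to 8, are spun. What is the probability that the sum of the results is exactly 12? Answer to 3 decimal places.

There are 8^3 = 512 equally likely outcomes.
The number of ordered 3-tuples from {1,…,8} summing to 12 is 46.
P(sum = 12) = 46/512 = 23/256 ≈ 0.090.

0.090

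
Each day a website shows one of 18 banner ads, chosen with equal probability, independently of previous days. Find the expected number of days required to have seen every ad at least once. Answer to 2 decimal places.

62.91

After i distinct types are collected, each trial gives a new one with probability (18−i)/18, so the expected wait for the next new type is 18/(18−i).
E = 18/18 + 18/17 + 18/16 + 18/15 + 18/14 + 18/13 + 18/12 + 18/11 + 18/10 + 18/9 + 18/8 + 18/7 + 18/6 + 18/5 + 18/4 + 18/3 + 18/2 + 18/1 = 42822903/680680 ≈ 62.91.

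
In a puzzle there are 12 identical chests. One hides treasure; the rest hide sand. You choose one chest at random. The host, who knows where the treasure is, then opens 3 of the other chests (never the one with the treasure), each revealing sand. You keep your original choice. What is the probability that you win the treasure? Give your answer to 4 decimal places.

The host can always open 3 empty chests regardless of your choice, so the reveals give no information about your original chest.
P(win by staying) = 1/12 ≈ 0.0833.

0.0833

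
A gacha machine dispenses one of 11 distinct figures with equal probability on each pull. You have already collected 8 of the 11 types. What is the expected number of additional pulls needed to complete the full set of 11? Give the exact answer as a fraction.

121/6

Starting from 8 distinct types, each trial gives a new one with probability (11−i)/11 when i types are held, so the wait for the next new type is 11/(11−i).
E = 11/3 + 11/2 + 11/1 = 121/6.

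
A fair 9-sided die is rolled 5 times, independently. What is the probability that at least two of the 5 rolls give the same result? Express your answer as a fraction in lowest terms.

1627/2187

P(all 5 different) = 9/9 · 8/9 · ··· · 5/9 = 560/2187.
P(at least two equal) = 1 − 560/2187 = 1627/2187.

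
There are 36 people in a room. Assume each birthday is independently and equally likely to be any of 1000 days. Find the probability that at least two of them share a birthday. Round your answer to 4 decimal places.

It's easier to compute the probability that all 36 are distinct.
P(all distinct) = 1000/1000 · 999/1000 · ··· · 965/1000 ≈ 0.5286.
So the probability of at least one match is 1 − 0.5286 = 0.4714.

0.4714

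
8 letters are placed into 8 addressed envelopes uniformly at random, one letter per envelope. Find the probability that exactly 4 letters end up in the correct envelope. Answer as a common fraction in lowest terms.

1/64

Choose which 4 of the 8 are fixed: C(8,4) = 70 ways.
The remaining 4 must have no fixed point: D(4) = 9.
P = 70·9/40320 = 1/64.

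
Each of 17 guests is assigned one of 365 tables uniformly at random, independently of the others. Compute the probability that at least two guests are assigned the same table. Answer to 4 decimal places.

It's easier to compute the probability that all 17 are distinct.
P(all distinct) = 365/365 · 364/365 · ··· · 349/365 ≈ 0.6850.
So the probability of at least one match is 1 − 0.6850 = 0.3150.

0.3150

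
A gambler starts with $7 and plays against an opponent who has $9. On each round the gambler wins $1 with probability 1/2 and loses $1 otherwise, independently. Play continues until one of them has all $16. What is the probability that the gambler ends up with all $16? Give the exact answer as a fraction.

With a fair step, P(i) = ½P(i−1) + ½P(i+1) with P(0)=0, P(16)=1 has the linear solution P(i) = i/16.
P(7) = 7/16.

7/16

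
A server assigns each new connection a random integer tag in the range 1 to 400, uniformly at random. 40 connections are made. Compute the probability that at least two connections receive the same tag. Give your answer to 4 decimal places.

It's easier to compute the probability that all 40 are distinct.
P(all distinct) = 400/400 · 399/400 · ··· · 361/400 ≈ 0.1330.
So the probability of at least one match is 1 − 0.1330 = 0.8670.

0.8670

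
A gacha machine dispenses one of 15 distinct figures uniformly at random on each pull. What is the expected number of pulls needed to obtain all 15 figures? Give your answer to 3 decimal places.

After i distinct types are collected, each trial gives a new one with probability (15−i)/15, so the expected wait for the next new type is 15/(15−i).
E = 15/15 + 15/14 + 15/13 + 15/12 + 15/11 + 15/10 + 15/9 + 15/8 + 15/7 + 15/6 + 15/5 + 15/4 + 15/3 + 15/2 + 15/1 = 1195757/24024 ≈ 49.773.

49.773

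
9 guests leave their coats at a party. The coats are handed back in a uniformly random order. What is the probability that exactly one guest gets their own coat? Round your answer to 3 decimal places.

Choose which one is fixed: C(9,1) = 9 ways.
The remaining 8 must have no fixed point: D(8) = 14833.
P = 9·14833/362880 = 2119/5760 ≈ 0.368.

0.368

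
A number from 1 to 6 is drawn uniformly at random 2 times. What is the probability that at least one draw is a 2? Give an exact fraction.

11/36

P(no draw is a 2) = (5/6)^2 = 25/36.
P(at least one) = 1 − 25/36 = 11/36.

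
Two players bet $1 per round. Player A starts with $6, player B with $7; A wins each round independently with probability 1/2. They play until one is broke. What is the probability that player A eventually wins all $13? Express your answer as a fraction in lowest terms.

With a fair step, P(i) = ½P(i−1) + ½P(i+1) with P(0)=0, P(13)=1 has the linear solution P(i) = i/13.
P(6) = 6/13.

6/13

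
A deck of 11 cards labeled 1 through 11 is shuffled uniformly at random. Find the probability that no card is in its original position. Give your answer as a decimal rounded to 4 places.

0.3679

This is the derangement probability: permutations of 11 with no fixed point.
D(11) = 11! · (1 − 1/1! + 1/2! − ··· + (−1)^11/11!) = 14684570.
P = 14684570/39916800 = 1468457/3991680 ≈ 0.3679.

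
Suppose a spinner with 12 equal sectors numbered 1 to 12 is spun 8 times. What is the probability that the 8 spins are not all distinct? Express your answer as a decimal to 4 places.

P(all 8 different) = 12/12 · 11/12 · ··· · 5/12 ≈ 0.0464.
P(at least two equal) = 1 − 0.0464 = 0.9536.

0.9536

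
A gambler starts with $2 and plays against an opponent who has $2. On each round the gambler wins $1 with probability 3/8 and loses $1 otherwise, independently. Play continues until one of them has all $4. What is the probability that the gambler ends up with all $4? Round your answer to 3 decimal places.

Let r = q/p = (5/8)/(3/8) = 5/3. The recurrence P(i) = p·P(i+1) + q·P(i−1) with P(0)=0, P(4)=1 gives P(i) = (1 − r^i)/(1 − r^4).
P(2) = (1 − (5/3)^2) / (1 − (5/3)^4) = 9/34 ≈ 0.265.

0.265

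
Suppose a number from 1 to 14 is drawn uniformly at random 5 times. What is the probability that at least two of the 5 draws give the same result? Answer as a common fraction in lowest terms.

2657/4802

P(all 5 different) = 14/14 · 13/14 · ··· · 10/14 = 2145/4802.
P(at least two equal) = 1 − 2145/4802 = 2657/4802.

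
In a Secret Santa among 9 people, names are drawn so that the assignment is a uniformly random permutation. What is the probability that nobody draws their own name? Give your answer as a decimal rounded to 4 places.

This is the derangement probability: permutations of 9 with no fixed point.
D(9) = 9! · (1 − 1/1! + 1/2! − ··· + (−1)^9/9!) = 133496.
P = 133496/362880 = 16687/45360 ≈ 0.3679.

0.3679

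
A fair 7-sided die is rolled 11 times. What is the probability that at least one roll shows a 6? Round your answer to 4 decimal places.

0.8165

P(no roll shows a 6) = (6/7)^11 ≈ 0.1835.
P(at least one) = 1 − 0.1835 = 0.8165.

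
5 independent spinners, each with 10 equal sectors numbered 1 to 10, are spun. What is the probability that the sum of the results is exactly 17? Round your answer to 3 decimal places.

0.017

There are 10^5 = 100000 equally likely outcomes.
The number of ordered 5-tuples from {1,…,10} summing to 17 is 1745.
P(sum = 17) = 1745/100000 = 349/20000 ≈ 0.017.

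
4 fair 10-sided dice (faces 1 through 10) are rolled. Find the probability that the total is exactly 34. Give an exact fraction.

There are 10^4 = 10000 equally likely outcomes.
The number of ordered 4-tuples from {1,…,10} summing to 34 is 84.
P(sum = 34) = 84/10000 = 21/2500.

21/2500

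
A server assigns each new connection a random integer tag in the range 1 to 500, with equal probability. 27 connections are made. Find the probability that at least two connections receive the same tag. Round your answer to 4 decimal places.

0.5107

It's easier to compute the probability that all 27 are distinct.
P(all distinct) = 500/500 · 499/500 · ··· · 474/500 ≈ 0.4893.
So the probability of at least one match is 1 − 0.4893 = 0.5107.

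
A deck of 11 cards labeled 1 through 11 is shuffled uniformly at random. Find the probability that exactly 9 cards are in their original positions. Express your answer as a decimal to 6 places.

0.000001

Choose which 9 of the 11 are fixed: C(11,9) = 55 ways.
The remaining 2 must have no fixed point: D(2) = 1.
P = 55·1/39916800 = 1/725760 ≈ 0.000001.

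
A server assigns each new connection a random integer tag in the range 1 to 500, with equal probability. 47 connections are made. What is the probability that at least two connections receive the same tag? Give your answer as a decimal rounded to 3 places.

It's easier to compute the probability that all 47 are distinct.
P(all distinct) = 500/500 · 499/500 · ··· · 454/500 ≈ 0.107.
So the probability of at least one match is 1 − 0.107 = 0.893.

0.893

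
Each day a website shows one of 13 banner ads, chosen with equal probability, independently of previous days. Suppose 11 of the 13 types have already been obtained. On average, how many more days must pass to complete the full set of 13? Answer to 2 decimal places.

Starting from 11 distinct types, each trial gives a new one with probability (13−i)/13 when i types are held, so the wait for the next new type is 13/(13−i).
E = 13/2 + 13/1 = 39/2 ≈ 19.50.

19.50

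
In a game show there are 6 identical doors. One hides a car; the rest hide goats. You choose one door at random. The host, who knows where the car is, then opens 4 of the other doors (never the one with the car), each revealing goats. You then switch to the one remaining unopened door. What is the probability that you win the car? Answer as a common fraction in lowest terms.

Your original door holds the car with probability 1/6, so the other 5 collectively hold it with probability 5/6.
The host can always find 4 empty doors to open, so the reveals don't change that 5/6; it is now spread over the 1 remaining unopened door.
P(win by switching) = (5/6) · (1/1) = 5/6.

5/6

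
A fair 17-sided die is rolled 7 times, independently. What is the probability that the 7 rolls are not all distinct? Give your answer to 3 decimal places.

0.761

P(all 7 different) = 17/17 · 16/17 · ··· · 11/17 ≈ 0.239.
P(at least two equal) = 1 − 0.239 = 0.761.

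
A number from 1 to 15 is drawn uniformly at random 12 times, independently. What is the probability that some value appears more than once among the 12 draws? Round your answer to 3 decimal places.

0.998

P(all 12 different) = 15/15 · 14/15 · ··· · 4/15 ≈ 0.002.
P(at least two equal) = 1 − 0.002 = 0.998.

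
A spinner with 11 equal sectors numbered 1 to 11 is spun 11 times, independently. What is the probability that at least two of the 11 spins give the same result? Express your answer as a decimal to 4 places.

P(all 11 different) = 11/11 · 10/11 · ··· · 1/11 ≈ 0.0001.
P(at least two equal) = 1 − 0.0001 = 0.9999.

0.9999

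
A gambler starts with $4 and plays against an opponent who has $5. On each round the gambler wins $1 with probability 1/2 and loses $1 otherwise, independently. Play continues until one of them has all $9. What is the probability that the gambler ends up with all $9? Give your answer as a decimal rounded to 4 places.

With a fair step, P(i) = ½P(i−1) + ½P(i+1) with P(0)=0, P(9)=1 has the linear solution P(i) = i/9.
P(4) = 4/9 ≈ 0.4444.

0.4444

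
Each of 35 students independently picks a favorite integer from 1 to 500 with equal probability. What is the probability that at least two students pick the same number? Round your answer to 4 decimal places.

It's easier to compute the probability that all 35 are distinct.
P(all distinct) = 500/500 · 499/500 · ··· · 466/500 ≈ 0.2957.
So the probability of at least one match is 1 − 0.2957 = 0.7043.

0.7043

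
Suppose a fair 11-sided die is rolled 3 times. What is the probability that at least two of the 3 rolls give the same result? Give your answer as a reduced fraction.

31/121

P(all 3 different) = 11/11 · 10/11 · ··· · 9/11 = 90/121.
P(at least two equal) = 1 − 90/121 = 31/121.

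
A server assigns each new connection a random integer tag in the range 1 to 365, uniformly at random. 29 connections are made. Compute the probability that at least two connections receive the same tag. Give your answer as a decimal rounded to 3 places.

It's easier to compute the probability that all 29 are distinct.
P(all distinct) = 365/365 · 364/365 · ··· · 337/365 ≈ 0.319.
So the probability of at least one match is 1 − 0.319 = 0.681.

0.681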